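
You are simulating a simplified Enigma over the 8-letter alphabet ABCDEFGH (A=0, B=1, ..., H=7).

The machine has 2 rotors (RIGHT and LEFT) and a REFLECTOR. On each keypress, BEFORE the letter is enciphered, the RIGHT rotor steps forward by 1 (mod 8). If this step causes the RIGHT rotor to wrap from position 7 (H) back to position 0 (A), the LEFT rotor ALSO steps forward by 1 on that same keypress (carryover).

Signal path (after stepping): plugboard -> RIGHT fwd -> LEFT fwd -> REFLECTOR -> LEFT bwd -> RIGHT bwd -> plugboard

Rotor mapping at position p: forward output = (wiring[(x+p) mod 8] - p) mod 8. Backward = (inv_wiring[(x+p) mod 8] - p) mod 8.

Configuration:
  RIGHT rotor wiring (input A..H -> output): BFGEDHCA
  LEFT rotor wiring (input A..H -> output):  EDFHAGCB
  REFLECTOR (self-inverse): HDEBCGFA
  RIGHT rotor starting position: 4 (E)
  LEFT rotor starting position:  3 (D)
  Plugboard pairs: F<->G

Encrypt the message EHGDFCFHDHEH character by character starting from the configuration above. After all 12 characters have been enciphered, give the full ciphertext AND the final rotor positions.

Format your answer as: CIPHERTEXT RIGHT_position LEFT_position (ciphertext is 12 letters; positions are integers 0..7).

Answer: FAABEEHGBEGG 0 5

Derivation:
Char 1 ('E'): step: R->5, L=3; E->plug->E->R->A->L->E->refl->C->L'->H->R'->G->plug->F
Char 2 ('H'): step: R->6, L=3; H->plug->H->R->B->L->F->refl->G->L'->E->R'->A->plug->A
Char 3 ('G'): step: R->7, L=3; G->plug->F->R->E->L->G->refl->F->L'->B->R'->A->plug->A
Char 4 ('D'): step: R->0, L->4 (L advanced); D->plug->D->R->E->L->A->refl->H->L'->F->R'->B->plug->B
Char 5 ('F'): step: R->1, L=4; F->plug->G->R->H->L->D->refl->B->L'->G->R'->E->plug->E
Char 6 ('C'): step: R->2, L=4; C->plug->C->R->B->L->C->refl->E->L'->A->R'->E->plug->E
Char 7 ('F'): step: R->3, L=4; F->plug->G->R->C->L->G->refl->F->L'->D->R'->H->plug->H
Char 8 ('H'): step: R->4, L=4; H->plug->H->R->A->L->E->refl->C->L'->B->R'->F->plug->G
Char 9 ('D'): step: R->5, L=4; D->plug->D->R->E->L->A->refl->H->L'->F->R'->B->plug->B
Char 10 ('H'): step: R->6, L=4; H->plug->H->R->B->L->C->refl->E->L'->A->R'->E->plug->E
Char 11 ('E'): step: R->7, L=4; E->plug->E->R->F->L->H->refl->A->L'->E->R'->F->plug->G
Char 12 ('H'): step: R->0, L->5 (L advanced); H->plug->H->R->A->L->B->refl->D->L'->H->R'->F->plug->G
Final: ciphertext=FAABEEHGBEGG, RIGHT=0, LEFT=5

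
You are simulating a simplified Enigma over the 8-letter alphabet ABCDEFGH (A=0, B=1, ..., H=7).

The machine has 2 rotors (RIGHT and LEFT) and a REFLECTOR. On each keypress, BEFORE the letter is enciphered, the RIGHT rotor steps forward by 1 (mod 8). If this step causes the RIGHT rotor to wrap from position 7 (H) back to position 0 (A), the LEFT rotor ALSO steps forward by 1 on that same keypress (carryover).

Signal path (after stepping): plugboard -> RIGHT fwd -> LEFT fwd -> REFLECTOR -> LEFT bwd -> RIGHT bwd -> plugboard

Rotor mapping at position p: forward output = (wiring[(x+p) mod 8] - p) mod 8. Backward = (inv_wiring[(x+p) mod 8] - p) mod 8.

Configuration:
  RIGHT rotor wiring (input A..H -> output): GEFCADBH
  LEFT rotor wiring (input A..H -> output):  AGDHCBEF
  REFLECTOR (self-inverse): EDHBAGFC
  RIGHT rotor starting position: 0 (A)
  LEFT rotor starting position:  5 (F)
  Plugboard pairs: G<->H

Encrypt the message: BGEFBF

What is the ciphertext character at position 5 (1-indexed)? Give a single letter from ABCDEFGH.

Char 1 ('B'): step: R->1, L=5; B->plug->B->R->E->L->B->refl->D->L'->D->R'->A->plug->A
Char 2 ('G'): step: R->2, L=5; G->plug->H->R->C->L->A->refl->E->L'->A->R'->B->plug->B
Char 3 ('E'): step: R->3, L=5; E->plug->E->R->E->L->B->refl->D->L'->D->R'->F->plug->F
Char 4 ('F'): step: R->4, L=5; F->plug->F->R->A->L->E->refl->A->L'->C->R'->E->plug->E
Char 5 ('B'): step: R->5, L=5; B->plug->B->R->E->L->B->refl->D->L'->D->R'->H->plug->G

G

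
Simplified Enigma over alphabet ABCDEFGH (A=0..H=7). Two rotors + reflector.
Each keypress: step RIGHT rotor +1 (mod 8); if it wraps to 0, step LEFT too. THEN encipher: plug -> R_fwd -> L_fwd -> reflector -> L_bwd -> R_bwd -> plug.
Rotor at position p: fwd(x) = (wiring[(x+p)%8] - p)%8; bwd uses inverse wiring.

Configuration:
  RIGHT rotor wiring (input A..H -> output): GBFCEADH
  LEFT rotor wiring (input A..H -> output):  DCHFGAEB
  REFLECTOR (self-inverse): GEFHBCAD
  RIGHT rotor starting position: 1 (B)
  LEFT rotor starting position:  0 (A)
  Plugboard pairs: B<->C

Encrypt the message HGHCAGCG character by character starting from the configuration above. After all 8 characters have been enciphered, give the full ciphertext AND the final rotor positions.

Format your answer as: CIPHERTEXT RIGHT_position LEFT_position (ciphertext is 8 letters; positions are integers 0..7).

Char 1 ('H'): step: R->2, L=0; H->plug->H->R->H->L->B->refl->E->L'->G->R'->D->plug->D
Char 2 ('G'): step: R->3, L=0; G->plug->G->R->G->L->E->refl->B->L'->H->R'->A->plug->A
Char 3 ('H'): step: R->4, L=0; H->plug->H->R->G->L->E->refl->B->L'->H->R'->C->plug->B
Char 4 ('C'): step: R->5, L=0; C->plug->B->R->G->L->E->refl->B->L'->H->R'->H->plug->H
Char 5 ('A'): step: R->6, L=0; A->plug->A->R->F->L->A->refl->G->L'->E->R'->F->plug->F
Char 6 ('G'): step: R->7, L=0; G->plug->G->R->B->L->C->refl->F->L'->D->R'->E->plug->E
Char 7 ('C'): step: R->0, L->1 (L advanced); C->plug->B->R->B->L->G->refl->A->L'->G->R'->A->plug->A
Char 8 ('G'): step: R->1, L=1; G->plug->G->R->G->L->A->refl->G->L'->B->R'->C->plug->B
Final: ciphertext=DABHFEAB, RIGHT=1, LEFT=1

Answer: DABHFEAB 1 1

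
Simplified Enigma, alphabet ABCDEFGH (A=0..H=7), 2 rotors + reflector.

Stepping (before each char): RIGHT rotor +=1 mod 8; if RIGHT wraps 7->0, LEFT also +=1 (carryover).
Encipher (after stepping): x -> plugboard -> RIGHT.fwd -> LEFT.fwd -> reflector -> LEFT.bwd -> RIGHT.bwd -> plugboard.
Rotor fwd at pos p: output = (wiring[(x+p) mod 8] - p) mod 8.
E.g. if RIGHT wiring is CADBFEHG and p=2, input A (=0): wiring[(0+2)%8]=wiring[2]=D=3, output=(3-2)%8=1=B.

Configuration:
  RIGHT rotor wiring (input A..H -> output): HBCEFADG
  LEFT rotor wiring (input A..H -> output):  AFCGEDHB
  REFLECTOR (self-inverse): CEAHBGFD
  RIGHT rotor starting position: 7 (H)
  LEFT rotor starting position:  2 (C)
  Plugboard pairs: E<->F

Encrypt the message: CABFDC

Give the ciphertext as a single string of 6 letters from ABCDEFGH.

Answer: HFDAGA

Derivation:
Char 1 ('C'): step: R->0, L->3 (L advanced); C->plug->C->R->C->L->A->refl->C->L'->G->R'->H->plug->H
Char 2 ('A'): step: R->1, L=3; A->plug->A->R->A->L->D->refl->H->L'->H->R'->E->plug->F
Char 3 ('B'): step: R->2, L=3; B->plug->B->R->C->L->A->refl->C->L'->G->R'->D->plug->D
Char 4 ('F'): step: R->3, L=3; F->plug->E->R->D->L->E->refl->B->L'->B->R'->A->plug->A
Char 5 ('D'): step: R->4, L=3; D->plug->D->R->C->L->A->refl->C->L'->G->R'->G->plug->G
Char 6 ('C'): step: R->5, L=3; C->plug->C->R->B->L->B->refl->E->L'->D->R'->A->plug->A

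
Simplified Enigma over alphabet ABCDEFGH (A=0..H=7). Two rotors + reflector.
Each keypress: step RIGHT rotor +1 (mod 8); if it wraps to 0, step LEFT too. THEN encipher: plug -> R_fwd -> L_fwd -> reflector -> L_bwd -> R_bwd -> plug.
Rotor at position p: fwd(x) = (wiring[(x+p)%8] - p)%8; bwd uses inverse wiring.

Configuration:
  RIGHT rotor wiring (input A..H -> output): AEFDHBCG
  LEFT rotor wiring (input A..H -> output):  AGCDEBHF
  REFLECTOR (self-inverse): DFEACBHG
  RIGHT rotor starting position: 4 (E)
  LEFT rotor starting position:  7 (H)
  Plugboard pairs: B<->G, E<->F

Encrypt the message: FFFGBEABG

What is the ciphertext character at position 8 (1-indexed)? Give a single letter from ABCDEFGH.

Char 1 ('F'): step: R->5, L=7; F->plug->E->R->H->L->A->refl->D->L'->D->R'->D->plug->D
Char 2 ('F'): step: R->6, L=7; F->plug->E->R->H->L->A->refl->D->L'->D->R'->H->plug->H
Char 3 ('F'): step: R->7, L=7; F->plug->E->R->E->L->E->refl->C->L'->G->R'->D->plug->D
Char 4 ('G'): step: R->0, L->0 (L advanced); G->plug->B->R->E->L->E->refl->C->L'->C->R'->G->plug->B
Char 5 ('B'): step: R->1, L=0; B->plug->G->R->F->L->B->refl->F->L'->H->R'->H->plug->H
Char 6 ('E'): step: R->2, L=0; E->plug->F->R->E->L->E->refl->C->L'->C->R'->H->plug->H
Char 7 ('A'): step: R->3, L=0; A->plug->A->R->A->L->A->refl->D->L'->D->R'->E->plug->F
Char 8 ('B'): step: R->4, L=0; B->plug->G->R->B->L->G->refl->H->L'->G->R'->C->plug->C

C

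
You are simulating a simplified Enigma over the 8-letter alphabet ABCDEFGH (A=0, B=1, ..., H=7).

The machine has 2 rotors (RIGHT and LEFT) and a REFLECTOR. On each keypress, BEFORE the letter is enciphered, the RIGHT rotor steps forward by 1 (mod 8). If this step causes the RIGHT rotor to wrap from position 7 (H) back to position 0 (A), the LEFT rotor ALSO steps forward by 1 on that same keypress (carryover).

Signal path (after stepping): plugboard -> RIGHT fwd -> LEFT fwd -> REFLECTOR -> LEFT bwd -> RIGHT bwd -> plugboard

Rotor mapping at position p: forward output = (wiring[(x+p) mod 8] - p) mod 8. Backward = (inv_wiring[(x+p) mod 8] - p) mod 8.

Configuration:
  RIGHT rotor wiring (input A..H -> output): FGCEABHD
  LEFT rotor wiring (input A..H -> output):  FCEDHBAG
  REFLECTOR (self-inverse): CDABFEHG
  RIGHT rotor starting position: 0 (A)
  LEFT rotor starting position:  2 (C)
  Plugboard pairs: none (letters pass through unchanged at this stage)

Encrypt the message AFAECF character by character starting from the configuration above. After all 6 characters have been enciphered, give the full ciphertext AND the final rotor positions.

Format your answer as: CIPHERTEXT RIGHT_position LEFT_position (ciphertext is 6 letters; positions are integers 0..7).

Answer: GCCGEA 6 2

Derivation:
Char 1 ('A'): step: R->1, L=2; A->plug->A->R->F->L->E->refl->F->L'->C->R'->G->plug->G
Char 2 ('F'): step: R->2, L=2; F->plug->F->R->B->L->B->refl->D->L'->G->R'->C->plug->C
Char 3 ('A'): step: R->3, L=2; A->plug->A->R->B->L->B->refl->D->L'->G->R'->C->plug->C
Char 4 ('E'): step: R->4, L=2; E->plug->E->R->B->L->B->refl->D->L'->G->R'->G->plug->G
Char 5 ('C'): step: R->5, L=2; C->plug->C->R->G->L->D->refl->B->L'->B->R'->E->plug->E
Char 6 ('F'): step: R->6, L=2; F->plug->F->R->G->L->D->refl->B->L'->B->R'->A->plug->A
Final: ciphertext=GCCGEA, RIGHT=6, LEFT=2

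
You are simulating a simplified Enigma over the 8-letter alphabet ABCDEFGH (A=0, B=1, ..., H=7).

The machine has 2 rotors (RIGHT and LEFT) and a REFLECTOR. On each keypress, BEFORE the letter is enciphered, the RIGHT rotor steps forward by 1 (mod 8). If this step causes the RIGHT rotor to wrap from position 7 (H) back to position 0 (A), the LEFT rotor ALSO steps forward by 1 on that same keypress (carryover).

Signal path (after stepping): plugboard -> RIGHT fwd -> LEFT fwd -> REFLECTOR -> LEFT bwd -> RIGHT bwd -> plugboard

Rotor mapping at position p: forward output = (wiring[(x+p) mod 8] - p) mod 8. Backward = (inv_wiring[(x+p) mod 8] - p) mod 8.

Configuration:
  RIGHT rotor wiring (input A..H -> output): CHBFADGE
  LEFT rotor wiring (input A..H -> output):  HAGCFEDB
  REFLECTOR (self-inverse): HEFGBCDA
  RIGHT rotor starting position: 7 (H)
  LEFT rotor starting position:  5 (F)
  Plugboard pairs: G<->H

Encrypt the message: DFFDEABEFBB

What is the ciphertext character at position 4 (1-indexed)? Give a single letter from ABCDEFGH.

Char 1 ('D'): step: R->0, L->6 (L advanced); D->plug->D->R->F->L->E->refl->B->L'->C->R'->A->plug->A
Char 2 ('F'): step: R->1, L=6; F->plug->F->R->F->L->E->refl->B->L'->C->R'->E->plug->E
Char 3 ('F'): step: R->2, L=6; F->plug->F->R->C->L->B->refl->E->L'->F->R'->H->plug->G
Char 4 ('D'): step: R->3, L=6; D->plug->D->R->D->L->C->refl->F->L'->A->R'->C->plug->C

C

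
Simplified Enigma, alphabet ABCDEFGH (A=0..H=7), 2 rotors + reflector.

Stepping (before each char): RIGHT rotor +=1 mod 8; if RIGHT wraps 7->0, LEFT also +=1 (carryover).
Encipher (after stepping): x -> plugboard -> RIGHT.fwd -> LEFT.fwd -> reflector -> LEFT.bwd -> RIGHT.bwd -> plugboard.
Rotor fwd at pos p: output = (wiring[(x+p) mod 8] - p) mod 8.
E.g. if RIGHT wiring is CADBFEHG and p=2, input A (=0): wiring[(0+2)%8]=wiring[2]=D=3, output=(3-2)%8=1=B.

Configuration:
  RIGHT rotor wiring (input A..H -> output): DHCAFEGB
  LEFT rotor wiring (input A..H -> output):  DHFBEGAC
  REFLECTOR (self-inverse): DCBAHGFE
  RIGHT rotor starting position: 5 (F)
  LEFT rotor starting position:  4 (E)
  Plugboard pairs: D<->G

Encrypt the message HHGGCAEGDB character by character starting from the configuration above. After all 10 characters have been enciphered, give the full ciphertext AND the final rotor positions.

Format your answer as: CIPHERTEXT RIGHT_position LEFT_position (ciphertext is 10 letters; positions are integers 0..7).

Answer: GGFDGCDAHC 7 5

Derivation:
Char 1 ('H'): step: R->6, L=4; H->plug->H->R->G->L->B->refl->C->L'->B->R'->D->plug->G
Char 2 ('H'): step: R->7, L=4; H->plug->H->R->H->L->F->refl->G->L'->D->R'->D->plug->G
Char 3 ('G'): step: R->0, L->5 (L advanced); G->plug->D->R->A->L->B->refl->C->L'->E->R'->F->plug->F
Char 4 ('G'): step: R->1, L=5; G->plug->D->R->E->L->C->refl->B->L'->A->R'->G->plug->D
Char 5 ('C'): step: R->2, L=5; C->plug->C->R->D->L->G->refl->F->L'->C->R'->D->plug->G
Char 6 ('A'): step: R->3, L=5; A->plug->A->R->F->L->A->refl->D->L'->B->R'->C->plug->C
Char 7 ('E'): step: R->4, L=5; E->plug->E->R->H->L->H->refl->E->L'->G->R'->G->plug->D
Char 8 ('G'): step: R->5, L=5; G->plug->D->R->G->L->E->refl->H->L'->H->R'->A->plug->A
Char 9 ('D'): step: R->6, L=5; D->plug->G->R->H->L->H->refl->E->L'->G->R'->H->plug->H
Char 10 ('B'): step: R->7, L=5; B->plug->B->R->E->L->C->refl->B->L'->A->R'->C->plug->C
Final: ciphertext=GGFDGCDAHC, RIGHT=7, LEFT=5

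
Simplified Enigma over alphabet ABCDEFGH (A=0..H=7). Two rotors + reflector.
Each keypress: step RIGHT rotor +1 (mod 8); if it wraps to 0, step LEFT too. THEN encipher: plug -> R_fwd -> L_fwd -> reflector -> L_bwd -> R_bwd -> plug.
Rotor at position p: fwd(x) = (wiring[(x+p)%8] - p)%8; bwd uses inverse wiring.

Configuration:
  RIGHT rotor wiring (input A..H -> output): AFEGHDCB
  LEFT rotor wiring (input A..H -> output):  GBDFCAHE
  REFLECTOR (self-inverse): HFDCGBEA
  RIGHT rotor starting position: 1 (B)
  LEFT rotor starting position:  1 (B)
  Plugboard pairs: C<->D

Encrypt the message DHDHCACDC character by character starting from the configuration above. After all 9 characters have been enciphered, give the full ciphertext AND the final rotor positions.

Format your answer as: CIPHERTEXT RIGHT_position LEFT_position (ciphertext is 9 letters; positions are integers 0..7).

Answer: AEFBBCFFD 2 2

Derivation:
Char 1 ('D'): step: R->2, L=1; D->plug->C->R->F->L->G->refl->E->L'->C->R'->A->plug->A
Char 2 ('H'): step: R->3, L=1; H->plug->H->R->B->L->C->refl->D->L'->G->R'->E->plug->E
Char 3 ('D'): step: R->4, L=1; D->plug->C->R->G->L->D->refl->C->L'->B->R'->F->plug->F
Char 4 ('H'): step: R->5, L=1; H->plug->H->R->C->L->E->refl->G->L'->F->R'->B->plug->B
Char 5 ('C'): step: R->6, L=1; C->plug->D->R->H->L->F->refl->B->L'->D->R'->B->plug->B
Char 6 ('A'): step: R->7, L=1; A->plug->A->R->C->L->E->refl->G->L'->F->R'->D->plug->C
Char 7 ('C'): step: R->0, L->2 (L advanced); C->plug->D->R->G->L->E->refl->G->L'->D->R'->F->plug->F
Char 8 ('D'): step: R->1, L=2; D->plug->C->R->F->L->C->refl->D->L'->B->R'->F->plug->F
Char 9 ('C'): step: R->2, L=2; C->plug->D->R->B->L->D->refl->C->L'->F->R'->C->plug->D
Final: ciphertext=AEFBBCFFD, RIGHT=2, LEFT=2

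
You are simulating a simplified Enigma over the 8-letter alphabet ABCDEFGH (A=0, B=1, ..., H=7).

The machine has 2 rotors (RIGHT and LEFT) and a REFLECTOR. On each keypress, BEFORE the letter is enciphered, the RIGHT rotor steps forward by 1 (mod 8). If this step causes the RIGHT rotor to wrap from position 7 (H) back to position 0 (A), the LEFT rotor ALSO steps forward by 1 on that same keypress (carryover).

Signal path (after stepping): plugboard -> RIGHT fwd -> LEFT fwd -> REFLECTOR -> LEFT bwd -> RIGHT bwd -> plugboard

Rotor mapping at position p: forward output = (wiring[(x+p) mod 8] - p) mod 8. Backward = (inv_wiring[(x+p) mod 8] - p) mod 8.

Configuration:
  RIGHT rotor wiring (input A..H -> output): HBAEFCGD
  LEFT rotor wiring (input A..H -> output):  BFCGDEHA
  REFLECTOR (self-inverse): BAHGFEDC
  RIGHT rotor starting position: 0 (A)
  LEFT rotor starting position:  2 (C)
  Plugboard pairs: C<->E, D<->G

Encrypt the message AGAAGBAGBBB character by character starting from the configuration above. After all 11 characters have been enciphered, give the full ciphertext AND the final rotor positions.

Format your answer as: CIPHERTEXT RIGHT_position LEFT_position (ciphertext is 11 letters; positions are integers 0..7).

Answer: DBFDHDGHHFA 3 3

Derivation:
Char 1 ('A'): step: R->1, L=2; A->plug->A->R->A->L->A->refl->B->L'->C->R'->G->plug->D
Char 2 ('G'): step: R->2, L=2; G->plug->D->R->A->L->A->refl->B->L'->C->R'->B->plug->B
Char 3 ('A'): step: R->3, L=2; A->plug->A->R->B->L->E->refl->F->L'->E->R'->F->plug->F
Char 4 ('A'): step: R->4, L=2; A->plug->A->R->B->L->E->refl->F->L'->E->R'->G->plug->D
Char 5 ('G'): step: R->5, L=2; G->plug->D->R->C->L->B->refl->A->L'->A->R'->H->plug->H
Char 6 ('B'): step: R->6, L=2; B->plug->B->R->F->L->G->refl->D->L'->H->R'->G->plug->D
Char 7 ('A'): step: R->7, L=2; A->plug->A->R->E->L->F->refl->E->L'->B->R'->D->plug->G
Char 8 ('G'): step: R->0, L->3 (L advanced); G->plug->D->R->E->L->F->refl->E->L'->D->R'->H->plug->H
Char 9 ('B'): step: R->1, L=3; B->plug->B->R->H->L->H->refl->C->L'->G->R'->H->plug->H
Char 10 ('B'): step: R->2, L=3; B->plug->B->R->C->L->B->refl->A->L'->B->R'->F->plug->F
Char 11 ('B'): step: R->3, L=3; B->plug->B->R->C->L->B->refl->A->L'->B->R'->A->plug->A
Final: ciphertext=DBFDHDGHHFA, RIGHT=3, LEFT=3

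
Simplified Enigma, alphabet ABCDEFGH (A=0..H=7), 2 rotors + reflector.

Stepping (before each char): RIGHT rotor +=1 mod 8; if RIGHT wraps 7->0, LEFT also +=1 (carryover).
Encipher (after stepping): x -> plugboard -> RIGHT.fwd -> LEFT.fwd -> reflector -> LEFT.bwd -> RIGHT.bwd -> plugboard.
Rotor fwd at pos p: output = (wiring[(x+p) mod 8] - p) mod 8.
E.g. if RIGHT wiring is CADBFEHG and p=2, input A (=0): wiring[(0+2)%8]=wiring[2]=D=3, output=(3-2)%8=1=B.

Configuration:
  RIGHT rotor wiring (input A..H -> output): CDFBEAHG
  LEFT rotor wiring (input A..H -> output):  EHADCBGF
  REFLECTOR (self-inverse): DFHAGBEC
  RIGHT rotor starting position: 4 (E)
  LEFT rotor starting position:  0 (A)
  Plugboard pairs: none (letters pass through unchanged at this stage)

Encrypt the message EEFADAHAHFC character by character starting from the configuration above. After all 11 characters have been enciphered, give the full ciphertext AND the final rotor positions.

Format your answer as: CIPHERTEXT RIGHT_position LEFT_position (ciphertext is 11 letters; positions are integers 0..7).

Char 1 ('E'): step: R->5, L=0; E->plug->E->R->G->L->G->refl->E->L'->A->R'->F->plug->F
Char 2 ('E'): step: R->6, L=0; E->plug->E->R->H->L->F->refl->B->L'->F->R'->D->plug->D
Char 3 ('F'): step: R->7, L=0; F->plug->F->R->F->L->B->refl->F->L'->H->R'->A->plug->A
Char 4 ('A'): step: R->0, L->1 (L advanced); A->plug->A->R->C->L->C->refl->H->L'->B->R'->D->plug->D
Char 5 ('D'): step: R->1, L=1; D->plug->D->R->D->L->B->refl->F->L'->F->R'->G->plug->G
Char 6 ('A'): step: R->2, L=1; A->plug->A->R->D->L->B->refl->F->L'->F->R'->E->plug->E
Char 7 ('H'): step: R->3, L=1; H->plug->H->R->C->L->C->refl->H->L'->B->R'->B->plug->B
Char 8 ('A'): step: R->4, L=1; A->plug->A->R->A->L->G->refl->E->L'->G->R'->E->plug->E
Char 9 ('H'): step: R->5, L=1; H->plug->H->R->H->L->D->refl->A->L'->E->R'->G->plug->G
Char 10 ('F'): step: R->6, L=1; F->plug->F->R->D->L->B->refl->F->L'->F->R'->D->plug->D
Char 11 ('C'): step: R->7, L=1; C->plug->C->R->E->L->A->refl->D->L'->H->R'->A->plug->A
Final: ciphertext=FDADGEBEGDA, RIGHT=7, LEFT=1

Answer: FDADGEBEGDA 7 1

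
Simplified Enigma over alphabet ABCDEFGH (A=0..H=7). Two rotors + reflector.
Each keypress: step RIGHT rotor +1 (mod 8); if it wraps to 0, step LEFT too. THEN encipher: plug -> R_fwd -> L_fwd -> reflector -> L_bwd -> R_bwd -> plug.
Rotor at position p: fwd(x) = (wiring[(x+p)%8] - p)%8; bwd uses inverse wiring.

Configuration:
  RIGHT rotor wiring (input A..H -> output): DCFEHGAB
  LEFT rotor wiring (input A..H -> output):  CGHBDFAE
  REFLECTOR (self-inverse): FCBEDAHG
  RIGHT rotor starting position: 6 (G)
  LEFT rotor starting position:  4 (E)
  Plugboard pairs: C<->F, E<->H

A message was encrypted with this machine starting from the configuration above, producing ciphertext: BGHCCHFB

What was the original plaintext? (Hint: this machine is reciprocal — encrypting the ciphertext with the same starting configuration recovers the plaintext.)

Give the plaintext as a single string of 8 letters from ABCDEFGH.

Char 1 ('B'): step: R->7, L=4; B->plug->B->R->E->L->G->refl->H->L'->A->R'->F->plug->C
Char 2 ('G'): step: R->0, L->5 (L advanced); G->plug->G->R->A->L->A->refl->F->L'->D->R'->A->plug->A
Char 3 ('H'): step: R->1, L=5; H->plug->E->R->F->L->C->refl->B->L'->E->R'->B->plug->B
Char 4 ('C'): step: R->2, L=5; C->plug->F->R->H->L->G->refl->H->L'->C->R'->B->plug->B
Char 5 ('C'): step: R->3, L=5; C->plug->F->R->A->L->A->refl->F->L'->D->R'->C->plug->F
Char 6 ('H'): step: R->4, L=5; H->plug->E->R->H->L->G->refl->H->L'->C->R'->B->plug->B
Char 7 ('F'): step: R->5, L=5; F->plug->C->R->E->L->B->refl->C->L'->F->R'->E->plug->H
Char 8 ('B'): step: R->6, L=5; B->plug->B->R->D->L->F->refl->A->L'->A->R'->H->plug->E

Answer: CABBFBHE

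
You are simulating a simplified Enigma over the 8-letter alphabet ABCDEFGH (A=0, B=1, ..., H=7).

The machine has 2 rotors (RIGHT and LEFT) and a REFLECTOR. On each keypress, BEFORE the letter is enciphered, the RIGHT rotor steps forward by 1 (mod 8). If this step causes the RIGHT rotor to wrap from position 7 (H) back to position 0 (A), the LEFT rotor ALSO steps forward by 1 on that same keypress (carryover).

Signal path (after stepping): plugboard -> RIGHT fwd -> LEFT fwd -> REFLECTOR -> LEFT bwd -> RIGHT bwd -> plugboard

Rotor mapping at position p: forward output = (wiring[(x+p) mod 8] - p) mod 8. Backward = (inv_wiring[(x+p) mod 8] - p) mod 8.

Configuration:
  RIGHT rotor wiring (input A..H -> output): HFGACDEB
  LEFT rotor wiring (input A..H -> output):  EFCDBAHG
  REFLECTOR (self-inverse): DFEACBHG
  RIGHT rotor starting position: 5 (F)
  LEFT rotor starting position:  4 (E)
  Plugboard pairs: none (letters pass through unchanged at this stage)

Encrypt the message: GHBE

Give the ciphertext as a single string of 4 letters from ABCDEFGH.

Answer: FBEB

Derivation:
Char 1 ('G'): step: R->6, L=4; G->plug->G->R->E->L->A->refl->D->L'->C->R'->F->plug->F
Char 2 ('H'): step: R->7, L=4; H->plug->H->R->F->L->B->refl->F->L'->A->R'->B->plug->B
Char 3 ('B'): step: R->0, L->5 (L advanced); B->plug->B->R->F->L->F->refl->B->L'->C->R'->E->plug->E
Char 4 ('E'): step: R->1, L=5; E->plug->E->R->C->L->B->refl->F->L'->F->R'->B->plug->B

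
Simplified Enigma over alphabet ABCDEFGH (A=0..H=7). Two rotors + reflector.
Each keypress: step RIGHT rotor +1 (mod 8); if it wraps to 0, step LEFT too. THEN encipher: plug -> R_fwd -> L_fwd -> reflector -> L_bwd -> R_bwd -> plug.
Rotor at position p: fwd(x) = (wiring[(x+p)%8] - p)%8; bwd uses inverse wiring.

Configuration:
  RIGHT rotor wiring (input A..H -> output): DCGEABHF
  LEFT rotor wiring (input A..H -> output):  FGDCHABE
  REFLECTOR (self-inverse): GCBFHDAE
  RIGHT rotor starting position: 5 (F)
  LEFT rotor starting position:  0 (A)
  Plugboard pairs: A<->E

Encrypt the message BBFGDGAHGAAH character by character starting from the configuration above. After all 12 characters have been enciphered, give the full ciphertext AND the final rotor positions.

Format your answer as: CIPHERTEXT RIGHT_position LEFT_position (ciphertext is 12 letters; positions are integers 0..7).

Char 1 ('B'): step: R->6, L=0; B->plug->B->R->H->L->E->refl->H->L'->E->R'->D->plug->D
Char 2 ('B'): step: R->7, L=0; B->plug->B->R->E->L->H->refl->E->L'->H->R'->D->plug->D
Char 3 ('F'): step: R->0, L->1 (L advanced); F->plug->F->R->B->L->C->refl->B->L'->C->R'->B->plug->B
Char 4 ('G'): step: R->1, L=1; G->plug->G->R->E->L->H->refl->E->L'->H->R'->D->plug->D
Char 5 ('D'): step: R->2, L=1; D->plug->D->R->H->L->E->refl->H->L'->E->R'->A->plug->E
Char 6 ('G'): step: R->3, L=1; G->plug->G->R->H->L->E->refl->H->L'->E->R'->D->plug->D
Char 7 ('A'): step: R->4, L=1; A->plug->E->R->H->L->E->refl->H->L'->E->R'->A->plug->E
Char 8 ('H'): step: R->5, L=1; H->plug->H->R->D->L->G->refl->A->L'->F->R'->E->plug->A
Char 9 ('G'): step: R->6, L=1; G->plug->G->R->C->L->B->refl->C->L'->B->R'->A->plug->E
Char 10 ('A'): step: R->7, L=1; A->plug->E->R->F->L->A->refl->G->L'->D->R'->C->plug->C
Char 11 ('A'): step: R->0, L->2 (L advanced); A->plug->E->R->A->L->B->refl->C->L'->F->R'->H->plug->H
Char 12 ('H'): step: R->1, L=2; H->plug->H->R->C->L->F->refl->D->L'->G->R'->F->plug->F
Final: ciphertext=DDBDEDEAECHF, RIGHT=1, LEFT=2

Answer: DDBDEDEAECHF 1 2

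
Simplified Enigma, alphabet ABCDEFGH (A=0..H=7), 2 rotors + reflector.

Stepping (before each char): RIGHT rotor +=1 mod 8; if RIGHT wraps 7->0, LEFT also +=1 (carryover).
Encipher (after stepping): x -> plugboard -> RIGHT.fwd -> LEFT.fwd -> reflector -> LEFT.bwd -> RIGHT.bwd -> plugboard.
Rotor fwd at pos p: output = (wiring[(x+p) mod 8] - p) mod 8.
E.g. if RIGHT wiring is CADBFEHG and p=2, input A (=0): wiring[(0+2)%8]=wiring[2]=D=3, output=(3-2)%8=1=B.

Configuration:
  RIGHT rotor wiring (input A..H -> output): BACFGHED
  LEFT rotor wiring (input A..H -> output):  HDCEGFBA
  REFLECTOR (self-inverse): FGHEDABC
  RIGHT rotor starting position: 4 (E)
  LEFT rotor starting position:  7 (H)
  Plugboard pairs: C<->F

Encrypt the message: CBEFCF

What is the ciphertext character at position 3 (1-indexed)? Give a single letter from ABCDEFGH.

Char 1 ('C'): step: R->5, L=7; C->plug->F->R->F->L->H->refl->C->L'->H->R'->B->plug->B
Char 2 ('B'): step: R->6, L=7; B->plug->B->R->F->L->H->refl->C->L'->H->R'->F->plug->C
Char 3 ('E'): step: R->7, L=7; E->plug->E->R->G->L->G->refl->B->L'->A->R'->G->plug->G

G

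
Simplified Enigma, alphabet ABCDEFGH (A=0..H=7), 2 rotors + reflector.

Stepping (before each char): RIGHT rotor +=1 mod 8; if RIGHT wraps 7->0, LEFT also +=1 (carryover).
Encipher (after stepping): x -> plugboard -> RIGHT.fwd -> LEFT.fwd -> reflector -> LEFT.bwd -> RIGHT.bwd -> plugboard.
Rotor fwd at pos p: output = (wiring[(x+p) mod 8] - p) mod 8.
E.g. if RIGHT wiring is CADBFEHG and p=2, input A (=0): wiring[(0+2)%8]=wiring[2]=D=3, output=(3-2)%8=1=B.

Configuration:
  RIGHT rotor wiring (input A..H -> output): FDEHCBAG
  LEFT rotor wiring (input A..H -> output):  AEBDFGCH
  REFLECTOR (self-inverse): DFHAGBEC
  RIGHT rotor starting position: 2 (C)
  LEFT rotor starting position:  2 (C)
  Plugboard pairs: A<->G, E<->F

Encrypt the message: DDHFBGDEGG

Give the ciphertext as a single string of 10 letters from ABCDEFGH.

Char 1 ('D'): step: R->3, L=2; D->plug->D->R->F->L->F->refl->B->L'->B->R'->H->plug->H
Char 2 ('D'): step: R->4, L=2; D->plug->D->R->C->L->D->refl->A->L'->E->R'->C->plug->C
Char 3 ('H'): step: R->5, L=2; H->plug->H->R->F->L->F->refl->B->L'->B->R'->C->plug->C
Char 4 ('F'): step: R->6, L=2; F->plug->E->R->G->L->G->refl->E->L'->D->R'->H->plug->H
Char 5 ('B'): step: R->7, L=2; B->plug->B->R->G->L->G->refl->E->L'->D->R'->F->plug->E
Char 6 ('G'): step: R->0, L->3 (L advanced); G->plug->A->R->F->L->F->refl->B->L'->G->R'->H->plug->H
Char 7 ('D'): step: R->1, L=3; D->plug->D->R->B->L->C->refl->H->L'->D->R'->B->plug->B
Char 8 ('E'): step: R->2, L=3; E->plug->F->R->E->L->E->refl->G->L'->H->R'->D->plug->D
Char 9 ('G'): step: R->3, L=3; G->plug->A->R->E->L->E->refl->G->L'->H->R'->B->plug->B
Char 10 ('G'): step: R->4, L=3; G->plug->A->R->G->L->B->refl->F->L'->F->R'->B->plug->B

Answer: HCCHEHBDBB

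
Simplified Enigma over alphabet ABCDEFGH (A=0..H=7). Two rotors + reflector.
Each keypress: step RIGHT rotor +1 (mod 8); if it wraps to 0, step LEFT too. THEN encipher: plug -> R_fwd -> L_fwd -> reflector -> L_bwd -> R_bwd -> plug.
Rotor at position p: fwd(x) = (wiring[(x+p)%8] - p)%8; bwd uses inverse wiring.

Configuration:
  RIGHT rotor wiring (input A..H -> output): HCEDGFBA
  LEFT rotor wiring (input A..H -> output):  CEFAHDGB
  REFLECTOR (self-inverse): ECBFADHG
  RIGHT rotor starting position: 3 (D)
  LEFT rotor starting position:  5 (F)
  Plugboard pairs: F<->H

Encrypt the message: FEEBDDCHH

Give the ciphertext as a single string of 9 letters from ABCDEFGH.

Answer: BDAECFDBC

Derivation:
Char 1 ('F'): step: R->4, L=5; F->plug->H->R->H->L->C->refl->B->L'->B->R'->B->plug->B
Char 2 ('E'): step: R->5, L=5; E->plug->E->R->F->L->A->refl->E->L'->C->R'->D->plug->D
Char 3 ('E'): step: R->6, L=5; E->plug->E->R->G->L->D->refl->F->L'->D->R'->A->plug->A
Char 4 ('B'): step: R->7, L=5; B->plug->B->R->A->L->G->refl->H->L'->E->R'->E->plug->E
Char 5 ('D'): step: R->0, L->6 (L advanced); D->plug->D->R->D->L->G->refl->H->L'->E->R'->C->plug->C
Char 6 ('D'): step: R->1, L=6; D->plug->D->R->F->L->C->refl->B->L'->G->R'->H->plug->F
Char 7 ('C'): step: R->2, L=6; C->plug->C->R->E->L->H->refl->G->L'->D->R'->D->plug->D
Char 8 ('H'): step: R->3, L=6; H->plug->F->R->E->L->H->refl->G->L'->D->R'->B->plug->B
Char 9 ('H'): step: R->4, L=6; H->plug->F->R->G->L->B->refl->C->L'->F->R'->C->plug->C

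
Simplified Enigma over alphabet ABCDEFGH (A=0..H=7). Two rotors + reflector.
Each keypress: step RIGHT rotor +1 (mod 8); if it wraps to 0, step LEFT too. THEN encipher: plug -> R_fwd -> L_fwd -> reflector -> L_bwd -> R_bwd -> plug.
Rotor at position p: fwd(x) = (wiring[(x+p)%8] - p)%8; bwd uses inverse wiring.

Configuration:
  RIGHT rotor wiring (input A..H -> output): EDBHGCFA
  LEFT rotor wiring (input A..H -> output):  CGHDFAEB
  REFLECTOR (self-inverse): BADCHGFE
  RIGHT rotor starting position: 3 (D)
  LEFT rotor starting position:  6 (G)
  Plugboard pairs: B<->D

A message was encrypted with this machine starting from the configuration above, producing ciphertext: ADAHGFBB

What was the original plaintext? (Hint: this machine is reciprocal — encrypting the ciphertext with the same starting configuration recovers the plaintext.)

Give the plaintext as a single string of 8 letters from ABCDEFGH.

Answer: DAFBBAHA

Derivation:
Char 1 ('A'): step: R->4, L=6; A->plug->A->R->C->L->E->refl->H->L'->G->R'->B->plug->D
Char 2 ('D'): step: R->5, L=6; D->plug->B->R->A->L->G->refl->F->L'->F->R'->A->plug->A
Char 3 ('A'): step: R->6, L=6; A->plug->A->R->H->L->C->refl->D->L'->B->R'->F->plug->F
Char 4 ('H'): step: R->7, L=6; H->plug->H->R->G->L->H->refl->E->L'->C->R'->D->plug->B
Char 5 ('G'): step: R->0, L->7 (L advanced); G->plug->G->R->F->L->G->refl->F->L'->H->R'->D->plug->B
Char 6 ('F'): step: R->1, L=7; F->plug->F->R->E->L->E->refl->H->L'->C->R'->A->plug->A
Char 7 ('B'): step: R->2, L=7; B->plug->D->R->A->L->C->refl->D->L'->B->R'->H->plug->H
Char 8 ('B'): step: R->3, L=7; B->plug->D->R->C->L->H->refl->E->L'->E->R'->A->plug->A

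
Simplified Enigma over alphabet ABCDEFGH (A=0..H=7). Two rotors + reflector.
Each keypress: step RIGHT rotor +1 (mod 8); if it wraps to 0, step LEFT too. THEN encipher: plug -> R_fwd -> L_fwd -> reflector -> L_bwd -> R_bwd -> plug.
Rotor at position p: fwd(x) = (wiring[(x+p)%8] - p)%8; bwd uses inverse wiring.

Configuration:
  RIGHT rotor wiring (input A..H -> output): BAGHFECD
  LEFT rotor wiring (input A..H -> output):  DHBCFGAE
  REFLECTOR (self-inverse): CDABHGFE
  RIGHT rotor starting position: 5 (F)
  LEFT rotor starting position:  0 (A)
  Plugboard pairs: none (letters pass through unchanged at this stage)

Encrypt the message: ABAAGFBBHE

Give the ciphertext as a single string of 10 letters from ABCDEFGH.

Answer: BEDFFBFEDA

Derivation:
Char 1 ('A'): step: R->6, L=0; A->plug->A->R->E->L->F->refl->G->L'->F->R'->B->plug->B
Char 2 ('B'): step: R->7, L=0; B->plug->B->R->C->L->B->refl->D->L'->A->R'->E->plug->E
Char 3 ('A'): step: R->0, L->1 (L advanced); A->plug->A->R->B->L->A->refl->C->L'->H->R'->D->plug->D
Char 4 ('A'): step: R->1, L=1; A->plug->A->R->H->L->C->refl->A->L'->B->R'->F->plug->F
Char 5 ('G'): step: R->2, L=1; G->plug->G->R->H->L->C->refl->A->L'->B->R'->F->plug->F
Char 6 ('F'): step: R->3, L=1; F->plug->F->R->G->L->D->refl->B->L'->C->R'->B->plug->B
Char 7 ('B'): step: R->4, L=1; B->plug->B->R->A->L->G->refl->F->L'->E->R'->F->plug->F
Char 8 ('B'): step: R->5, L=1; B->plug->B->R->F->L->H->refl->E->L'->D->R'->E->plug->E
Char 9 ('H'): step: R->6, L=1; H->plug->H->R->G->L->D->refl->B->L'->C->R'->D->plug->D
Char 10 ('E'): step: R->7, L=1; E->plug->E->R->A->L->G->refl->F->L'->E->R'->A->plug->A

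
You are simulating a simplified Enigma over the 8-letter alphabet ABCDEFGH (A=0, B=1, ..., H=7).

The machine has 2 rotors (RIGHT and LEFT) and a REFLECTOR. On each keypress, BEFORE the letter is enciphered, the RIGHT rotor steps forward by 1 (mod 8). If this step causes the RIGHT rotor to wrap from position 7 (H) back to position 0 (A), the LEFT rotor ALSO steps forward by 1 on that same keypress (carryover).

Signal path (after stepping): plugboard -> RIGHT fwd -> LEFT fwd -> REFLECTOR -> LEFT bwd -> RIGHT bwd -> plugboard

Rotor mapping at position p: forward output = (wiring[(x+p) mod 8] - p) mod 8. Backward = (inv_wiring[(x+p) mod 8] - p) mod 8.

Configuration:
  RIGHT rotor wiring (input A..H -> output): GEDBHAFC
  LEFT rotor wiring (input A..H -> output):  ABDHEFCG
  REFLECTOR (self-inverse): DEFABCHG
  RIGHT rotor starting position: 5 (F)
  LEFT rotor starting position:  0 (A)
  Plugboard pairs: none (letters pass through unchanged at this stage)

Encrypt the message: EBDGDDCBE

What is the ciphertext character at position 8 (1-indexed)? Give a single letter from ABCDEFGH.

Char 1 ('E'): step: R->6, L=0; E->plug->E->R->F->L->F->refl->C->L'->G->R'->D->plug->D
Char 2 ('B'): step: R->7, L=0; B->plug->B->R->H->L->G->refl->H->L'->D->R'->A->plug->A
Char 3 ('D'): step: R->0, L->1 (L advanced); D->plug->D->R->B->L->C->refl->F->L'->G->R'->A->plug->A
Char 4 ('G'): step: R->1, L=1; G->plug->G->R->B->L->C->refl->F->L'->G->R'->D->plug->D
Char 5 ('D'): step: R->2, L=1; D->plug->D->R->G->L->F->refl->C->L'->B->R'->A->plug->A
Char 6 ('D'): step: R->3, L=1; D->plug->D->R->C->L->G->refl->H->L'->H->R'->E->plug->E
Char 7 ('C'): step: R->4, L=1; C->plug->C->R->B->L->C->refl->F->L'->G->R'->D->plug->D
Char 8 ('B'): step: R->5, L=1; B->plug->B->R->A->L->A->refl->D->L'->D->R'->A->plug->A

A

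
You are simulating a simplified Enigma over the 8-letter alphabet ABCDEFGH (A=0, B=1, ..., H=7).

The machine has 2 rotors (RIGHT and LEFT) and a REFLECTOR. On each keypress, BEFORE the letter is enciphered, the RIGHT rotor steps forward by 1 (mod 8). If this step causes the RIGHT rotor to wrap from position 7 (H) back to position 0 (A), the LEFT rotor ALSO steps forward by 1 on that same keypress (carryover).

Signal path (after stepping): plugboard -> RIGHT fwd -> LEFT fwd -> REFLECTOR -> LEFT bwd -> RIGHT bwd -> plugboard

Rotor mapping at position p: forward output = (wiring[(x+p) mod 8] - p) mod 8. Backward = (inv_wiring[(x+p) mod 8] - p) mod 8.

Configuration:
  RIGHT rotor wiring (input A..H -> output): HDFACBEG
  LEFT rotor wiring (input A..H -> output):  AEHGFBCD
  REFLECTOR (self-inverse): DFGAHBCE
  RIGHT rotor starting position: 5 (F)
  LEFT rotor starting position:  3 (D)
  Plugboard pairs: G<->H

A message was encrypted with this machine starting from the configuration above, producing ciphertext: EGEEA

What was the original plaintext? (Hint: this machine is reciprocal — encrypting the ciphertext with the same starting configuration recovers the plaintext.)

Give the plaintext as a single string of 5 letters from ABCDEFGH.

Char 1 ('E'): step: R->6, L=3; E->plug->E->R->H->L->E->refl->H->L'->D->R'->H->plug->G
Char 2 ('G'): step: R->7, L=3; G->plug->H->R->F->L->F->refl->B->L'->G->R'->D->plug->D
Char 3 ('E'): step: R->0, L->4 (L advanced); E->plug->E->R->C->L->G->refl->C->L'->H->R'->A->plug->A
Char 4 ('E'): step: R->1, L=4; E->plug->E->R->A->L->B->refl->F->L'->B->R'->D->plug->D
Char 5 ('A'): step: R->2, L=4; A->plug->A->R->D->L->H->refl->E->L'->E->R'->F->plug->F

Answer: GDADF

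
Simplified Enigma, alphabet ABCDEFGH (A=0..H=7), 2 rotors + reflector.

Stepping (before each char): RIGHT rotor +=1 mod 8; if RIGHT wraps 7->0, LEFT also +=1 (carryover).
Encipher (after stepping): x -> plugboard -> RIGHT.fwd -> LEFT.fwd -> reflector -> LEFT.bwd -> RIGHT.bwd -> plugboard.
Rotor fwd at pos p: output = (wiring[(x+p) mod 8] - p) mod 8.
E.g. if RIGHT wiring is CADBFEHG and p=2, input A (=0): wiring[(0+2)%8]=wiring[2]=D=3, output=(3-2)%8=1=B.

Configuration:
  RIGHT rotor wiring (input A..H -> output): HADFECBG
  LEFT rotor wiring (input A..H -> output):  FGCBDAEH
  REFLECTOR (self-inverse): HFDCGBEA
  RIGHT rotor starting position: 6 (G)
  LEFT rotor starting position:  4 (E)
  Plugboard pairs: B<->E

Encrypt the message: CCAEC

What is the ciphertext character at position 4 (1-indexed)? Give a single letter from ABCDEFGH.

Char 1 ('C'): step: R->7, L=4; C->plug->C->R->B->L->E->refl->G->L'->G->R'->E->plug->B
Char 2 ('C'): step: R->0, L->5 (L advanced); C->plug->C->R->D->L->A->refl->H->L'->B->R'->G->plug->G
Char 3 ('A'): step: R->1, L=5; A->plug->A->R->H->L->G->refl->E->L'->G->R'->H->plug->H
Char 4 ('E'): step: R->2, L=5; E->plug->B->R->D->L->A->refl->H->L'->B->R'->A->plug->A

A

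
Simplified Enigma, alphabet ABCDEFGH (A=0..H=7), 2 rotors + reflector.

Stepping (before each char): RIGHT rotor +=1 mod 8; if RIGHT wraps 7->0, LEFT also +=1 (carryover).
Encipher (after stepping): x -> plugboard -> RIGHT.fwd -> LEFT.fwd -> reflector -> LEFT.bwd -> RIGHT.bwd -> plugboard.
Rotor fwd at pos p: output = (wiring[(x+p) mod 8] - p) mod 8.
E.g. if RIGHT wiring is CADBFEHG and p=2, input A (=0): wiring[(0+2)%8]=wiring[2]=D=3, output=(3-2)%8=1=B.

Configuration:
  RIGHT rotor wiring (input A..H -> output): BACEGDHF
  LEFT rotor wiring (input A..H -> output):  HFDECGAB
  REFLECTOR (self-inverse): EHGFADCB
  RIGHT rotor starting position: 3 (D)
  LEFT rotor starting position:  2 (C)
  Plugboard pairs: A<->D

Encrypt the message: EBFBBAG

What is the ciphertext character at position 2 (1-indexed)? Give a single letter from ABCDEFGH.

Char 1 ('E'): step: R->4, L=2; E->plug->E->R->F->L->H->refl->B->L'->A->R'->H->plug->H
Char 2 ('B'): step: R->5, L=2; B->plug->B->R->C->L->A->refl->E->L'->D->R'->E->plug->E

E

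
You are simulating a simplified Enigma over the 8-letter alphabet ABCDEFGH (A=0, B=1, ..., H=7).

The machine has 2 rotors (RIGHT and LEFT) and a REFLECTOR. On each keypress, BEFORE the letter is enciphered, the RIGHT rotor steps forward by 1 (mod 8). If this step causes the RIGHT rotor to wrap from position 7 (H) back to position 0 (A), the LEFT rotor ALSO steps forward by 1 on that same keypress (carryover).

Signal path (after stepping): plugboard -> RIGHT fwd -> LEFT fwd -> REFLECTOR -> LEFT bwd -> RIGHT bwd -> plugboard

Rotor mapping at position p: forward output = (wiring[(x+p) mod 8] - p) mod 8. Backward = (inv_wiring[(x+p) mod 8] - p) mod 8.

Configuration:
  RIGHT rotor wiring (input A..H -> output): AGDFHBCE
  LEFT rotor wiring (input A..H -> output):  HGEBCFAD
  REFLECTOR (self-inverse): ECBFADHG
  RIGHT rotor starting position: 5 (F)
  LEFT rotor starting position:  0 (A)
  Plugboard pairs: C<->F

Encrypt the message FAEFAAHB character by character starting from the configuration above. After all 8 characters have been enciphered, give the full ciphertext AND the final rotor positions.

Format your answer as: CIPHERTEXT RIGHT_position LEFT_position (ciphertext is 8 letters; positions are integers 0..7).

Answer: BFDBEBDF 5 1

Derivation:
Char 1 ('F'): step: R->6, L=0; F->plug->C->R->C->L->E->refl->A->L'->G->R'->B->plug->B
Char 2 ('A'): step: R->7, L=0; A->plug->A->R->F->L->F->refl->D->L'->H->R'->C->plug->F
Char 3 ('E'): step: R->0, L->1 (L advanced); E->plug->E->R->H->L->G->refl->H->L'->F->R'->D->plug->D
Char 4 ('F'): step: R->1, L=1; F->plug->C->R->E->L->E->refl->A->L'->C->R'->B->plug->B
Char 5 ('A'): step: R->2, L=1; A->plug->A->R->B->L->D->refl->F->L'->A->R'->E->plug->E
Char 6 ('A'): step: R->3, L=1; A->plug->A->R->C->L->A->refl->E->L'->E->R'->B->plug->B
Char 7 ('H'): step: R->4, L=1; H->plug->H->R->B->L->D->refl->F->L'->A->R'->D->plug->D
Char 8 ('B'): step: R->5, L=1; B->plug->B->R->F->L->H->refl->G->L'->H->R'->C->plug->F
Final: ciphertext=BFDBEBDF, RIGHT=5, LEFT=1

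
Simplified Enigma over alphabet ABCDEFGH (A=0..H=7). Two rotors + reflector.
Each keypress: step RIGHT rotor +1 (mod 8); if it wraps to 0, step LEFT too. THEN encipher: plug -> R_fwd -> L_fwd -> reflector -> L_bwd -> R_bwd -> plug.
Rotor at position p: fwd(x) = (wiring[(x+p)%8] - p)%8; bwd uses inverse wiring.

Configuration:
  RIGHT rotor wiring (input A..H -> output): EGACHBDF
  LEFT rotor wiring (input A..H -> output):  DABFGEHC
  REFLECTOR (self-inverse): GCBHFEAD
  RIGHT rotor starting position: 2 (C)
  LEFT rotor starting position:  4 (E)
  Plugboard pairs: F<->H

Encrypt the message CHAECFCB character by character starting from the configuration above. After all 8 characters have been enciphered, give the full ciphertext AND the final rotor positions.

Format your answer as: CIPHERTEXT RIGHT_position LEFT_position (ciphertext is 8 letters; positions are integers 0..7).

Answer: FGFHHDBF 2 5

Derivation:
Char 1 ('C'): step: R->3, L=4; C->plug->C->R->G->L->F->refl->E->L'->F->R'->H->plug->F
Char 2 ('H'): step: R->4, L=4; H->plug->F->R->C->L->D->refl->H->L'->E->R'->G->plug->G
Char 3 ('A'): step: R->5, L=4; A->plug->A->R->E->L->H->refl->D->L'->C->R'->H->plug->F
Char 4 ('E'): step: R->6, L=4; E->plug->E->R->C->L->D->refl->H->L'->E->R'->F->plug->H
Char 5 ('C'): step: R->7, L=4; C->plug->C->R->H->L->B->refl->C->L'->A->R'->F->plug->H
Char 6 ('F'): step: R->0, L->5 (L advanced); F->plug->H->R->F->L->E->refl->F->L'->C->R'->D->plug->D
Char 7 ('C'): step: R->1, L=5; C->plug->C->R->B->L->C->refl->B->L'->H->R'->B->plug->B
Char 8 ('B'): step: R->2, L=5; B->plug->B->R->A->L->H->refl->D->L'->E->R'->H->plug->F
Final: ciphertext=FGFHHDBF, RIGHT=2, LEFT=5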